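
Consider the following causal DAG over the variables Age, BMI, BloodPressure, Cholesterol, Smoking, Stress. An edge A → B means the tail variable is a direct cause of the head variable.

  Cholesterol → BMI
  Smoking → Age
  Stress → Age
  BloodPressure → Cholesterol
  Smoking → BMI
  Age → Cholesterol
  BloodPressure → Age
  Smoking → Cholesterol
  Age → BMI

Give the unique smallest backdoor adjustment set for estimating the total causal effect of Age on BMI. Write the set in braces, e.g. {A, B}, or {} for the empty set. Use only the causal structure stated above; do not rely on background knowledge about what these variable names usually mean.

Variables eligible for adjustment (non-descendants of Age, excluding Age and BMI): {BloodPressure, Smoking, Stress}.
Backdoor paths from Age to BMI:
  P1: Age <- Smoking -> Cholesterol -> BMI
  P2: Age <- Smoking -> BMI
  P3: Age <- BloodPressure -> Cholesterol <- Smoking -> BMI
  P4: Age <- BloodPressure -> Cholesterol -> BMI
The empty set is not sufficient: P1 (Age <- Smoking -> Cholesterol -> BMI) has no collider blocking it and no conditioned non-collider, so it is open.
Try {BloodPressure, Smoking}:
  P1: blocked at fork node Smoking ∈ conditioning set.
  P2: blocked at fork node Smoking ∈ conditioning set.
  P3: blocked at fork node BloodPressure ∈ conditioning set.
  P4: blocked at fork node BloodPressure ∈ conditioning set.
{BloodPressure, Smoking} contains no descendant of Age and blocks every backdoor path.
Every element of {BloodPressure, Smoking} is needed (dropping BloodPressure leaves P4 open; dropping Smoking leaves P1 open), so no proper subset is valid.
Among all size-2 subsets of the eligible variables, only {BloodPressure, Smoking} blocks every backdoor path, so it is the unique smallest valid adjustment set.

{BloodPressure, Smoking}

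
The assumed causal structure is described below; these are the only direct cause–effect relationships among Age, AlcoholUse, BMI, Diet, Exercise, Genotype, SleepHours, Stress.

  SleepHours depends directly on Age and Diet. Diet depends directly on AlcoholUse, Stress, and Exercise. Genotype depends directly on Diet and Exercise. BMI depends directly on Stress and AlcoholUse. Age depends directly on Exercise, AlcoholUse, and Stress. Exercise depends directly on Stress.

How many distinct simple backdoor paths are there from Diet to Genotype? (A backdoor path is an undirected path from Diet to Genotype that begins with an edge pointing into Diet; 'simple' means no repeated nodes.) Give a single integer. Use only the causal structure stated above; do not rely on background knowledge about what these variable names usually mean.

A backdoor path from Diet to Genotype is any simple undirected path whose first edge points into Diet (i.e. leaves Diet via a parent).
Parents of Diet: {AlcoholUse, Exercise, Stress}.
Enumerating:
  P1: Diet <- Stress -> Exercise -> Genotype
  P2: Diet <- Stress -> Age <- Exercise -> Genotype
  P3: Diet <- Stress -> BMI <- AlcoholUse -> Age <- Exercise -> Genotype
  P4: Diet <- Exercise -> Genotype
  P5: Diet <- AlcoholUse -> Age <- Stress -> Exercise -> Genotype
  P6: Diet <- AlcoholUse -> Age <- Exercise -> Genotype
  P7: Diet <- AlcoholUse -> BMI <- Stress -> Exercise -> Genotype
  P8: Diet <- AlcoholUse -> BMI <- Stress -> Age <- Exercise -> Genotype
That exhausts the simple backdoor paths. Count: 8.

8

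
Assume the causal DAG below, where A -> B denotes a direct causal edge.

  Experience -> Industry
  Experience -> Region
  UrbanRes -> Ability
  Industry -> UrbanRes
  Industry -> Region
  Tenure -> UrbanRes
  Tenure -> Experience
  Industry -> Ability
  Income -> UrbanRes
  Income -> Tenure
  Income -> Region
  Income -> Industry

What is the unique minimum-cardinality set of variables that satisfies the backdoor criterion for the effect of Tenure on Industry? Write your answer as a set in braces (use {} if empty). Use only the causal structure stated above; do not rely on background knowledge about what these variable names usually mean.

Variables eligible for adjustment (non-descendants of Tenure, excluding Tenure and Industry): {Income}.
Backdoor paths from Tenure to Industry:
  P1: Tenure <- Income -> Industry
  P2: Tenure <- Income -> UrbanRes <- Industry
  P3: Tenure <- Income -> UrbanRes -> Ability <- Industry
  P4: Tenure <- Income -> Region <- Experience -> Industry
  P5: Tenure <- Income -> Region <- Industry
The empty set is not sufficient: P1 (Tenure <- Income -> Industry) has no collider blocking it and no conditioned non-collider, so it is open.
Try {Income}:
  P1: blocked at fork node Income ∈ conditioning set.
  P2: blocked at fork node Income ∈ conditioning set.
  P3: blocked at fork node Income ∈ conditioning set.
  P4: blocked at fork node Income ∈ conditioning set.
  P5: blocked at fork node Income ∈ conditioning set.
{Income} contains no descendant of Tenure and blocks every backdoor path.
{Income} is the unique smallest valid adjustment set.

{Income}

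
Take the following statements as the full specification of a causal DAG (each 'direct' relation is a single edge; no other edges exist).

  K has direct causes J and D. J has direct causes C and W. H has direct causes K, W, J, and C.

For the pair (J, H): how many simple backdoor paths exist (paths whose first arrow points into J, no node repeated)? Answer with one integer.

2

A backdoor path from J to H is any simple undirected path whose first edge points into J (i.e. leaves J via a parent).
Parents of J: {C, W}.
Enumerating:
  P1: J <- W -> H
  P2: J <- C -> H
That exhausts the simple backdoor paths. Count: 2.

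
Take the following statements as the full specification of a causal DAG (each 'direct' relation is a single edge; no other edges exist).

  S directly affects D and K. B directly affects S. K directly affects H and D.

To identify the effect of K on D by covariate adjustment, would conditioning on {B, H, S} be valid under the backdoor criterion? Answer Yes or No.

No

Backdoor paths from K to D (paths whose first edge points into K):
  P1: K <- S -> D
Condition 1 (no descendant of K in the set): FAILS — H is a descendant of K.
Condition 2 (every backdoor path blocked by {B, H, S}):
  P1: blocked at fork node S ∈ conditioning set.
{B, H, S} does not satisfy the backdoor criterion.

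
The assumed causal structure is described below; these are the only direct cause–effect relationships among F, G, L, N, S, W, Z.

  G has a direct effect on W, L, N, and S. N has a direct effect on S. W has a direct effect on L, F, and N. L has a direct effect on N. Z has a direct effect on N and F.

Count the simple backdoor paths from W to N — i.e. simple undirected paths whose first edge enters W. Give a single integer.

A backdoor path from W to N is any simple undirected path whose first edge points into W (i.e. leaves W via a parent).
Parents of W: {G}.
Enumerating:
  P1: W <- G -> L -> N
  P2: W <- G -> N
  P3: W <- G -> S <- N
That exhausts the simple backdoor paths. Count: 3.

3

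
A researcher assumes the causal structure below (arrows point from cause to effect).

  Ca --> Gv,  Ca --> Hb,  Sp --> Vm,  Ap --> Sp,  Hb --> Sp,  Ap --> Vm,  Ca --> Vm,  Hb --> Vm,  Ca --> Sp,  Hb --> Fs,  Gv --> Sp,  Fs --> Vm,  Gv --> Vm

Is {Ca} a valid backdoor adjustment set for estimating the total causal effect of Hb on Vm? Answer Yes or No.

Backdoor paths from Hb to Vm (paths whose first edge points into Hb):
  P1: Hb <- Ca -> Gv -> Sp <- Ap -> Vm
  P2: Hb <- Ca -> Gv -> Sp -> Vm
  P3: Hb <- Ca -> Gv -> Vm
  P4: Hb <- Ca -> Sp <- Ap -> Vm
  P5: Hb <- Ca -> Sp <- Gv -> Vm
  P6: Hb <- Ca -> Sp -> Vm
  P7: Hb <- Ca -> Vm
Condition 1 (no descendant of Hb in the set): holds — descendants of Hb are {Fs, Sp, Vm}; none are in {Ca}.
Condition 2 (every backdoor path blocked by {Ca}):
  P1: blocked at fork node Ca ∈ conditioning set.
  P2: blocked at fork node Ca ∈ conditioning set.
  P3: blocked at fork node Ca ∈ conditioning set.
  P4: blocked at fork node Ca ∈ conditioning set.
  P5: blocked at fork node Ca ∈ conditioning set.
  P6: blocked at fork node Ca ∈ conditioning set.
  P7: blocked at fork node Ca ∈ conditioning set.
{Ca} satisfies the backdoor criterion.

Yes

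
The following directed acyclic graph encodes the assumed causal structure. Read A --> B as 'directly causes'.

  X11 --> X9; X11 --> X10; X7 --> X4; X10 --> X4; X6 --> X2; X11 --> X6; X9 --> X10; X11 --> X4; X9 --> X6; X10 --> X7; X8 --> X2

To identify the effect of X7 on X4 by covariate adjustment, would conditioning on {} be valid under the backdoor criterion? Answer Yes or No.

No

Backdoor paths from X7 to X4 (paths whose first edge points into X7):
  P1: X7 <- X10 <- X11 -> X4
  P2: X7 <- X10 <- X9 <- X11 -> X4
  P3: X7 <- X10 <- X9 -> X6 <- X11 -> X4
  P4: X7 <- X10 -> X4
Condition 1 (no descendant of X7 in the set): holds — descendants of X7 are {X4}; none are in {}.
Condition 2 (every backdoor path blocked by {}):
  P1: open — no interior node is in the conditioning set.
  P2: open — no interior node is in the conditioning set.
  P3: blocked at collider X6 (neither it nor any descendant is in the conditioning set).
  P4: open — no interior node is in the conditioning set.
{} does not satisfy the backdoor criterion.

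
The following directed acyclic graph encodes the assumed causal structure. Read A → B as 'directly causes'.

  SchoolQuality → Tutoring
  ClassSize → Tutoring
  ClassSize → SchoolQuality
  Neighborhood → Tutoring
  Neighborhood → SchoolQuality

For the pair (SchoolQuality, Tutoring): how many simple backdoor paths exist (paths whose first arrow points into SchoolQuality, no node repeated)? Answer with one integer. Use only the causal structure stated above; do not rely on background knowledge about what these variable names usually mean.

A backdoor path from SchoolQuality to Tutoring is any simple undirected path whose first edge points into SchoolQuality (i.e. leaves SchoolQuality via a parent).
Parents of SchoolQuality: {ClassSize, Neighborhood}.
Enumerating:
  P1: SchoolQuality <- ClassSize -> Tutoring
  P2: SchoolQuality <- Neighborhood -> Tutoring
That exhausts the simple backdoor paths. Count: 2.

2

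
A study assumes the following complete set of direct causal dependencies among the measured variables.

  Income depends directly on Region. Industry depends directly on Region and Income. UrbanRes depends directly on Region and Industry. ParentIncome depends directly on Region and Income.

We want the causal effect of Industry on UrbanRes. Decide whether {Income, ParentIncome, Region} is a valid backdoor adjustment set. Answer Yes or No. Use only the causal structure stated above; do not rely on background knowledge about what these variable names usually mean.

Backdoor paths from Industry to UrbanRes (paths whose first edge points into Industry):
  P1: Industry <- Region -> UrbanRes
  P2: Industry <- Income <- Region -> UrbanRes
  P3: Industry <- Income -> ParentIncome <- Region -> UrbanRes
Condition 1 (no descendant of Industry in the set): holds — descendants of Industry are {UrbanRes}; none are in {Income, ParentIncome, Region}.
Condition 2 (every backdoor path blocked by {Income, ParentIncome, Region}):
  P1: blocked at fork node Region ∈ conditioning set.
  P2: blocked at chain node Income ∈ conditioning set.
  P3: blocked at fork node Income ∈ conditioning set.
{Income, ParentIncome, Region} satisfies the backdoor criterion.

Yes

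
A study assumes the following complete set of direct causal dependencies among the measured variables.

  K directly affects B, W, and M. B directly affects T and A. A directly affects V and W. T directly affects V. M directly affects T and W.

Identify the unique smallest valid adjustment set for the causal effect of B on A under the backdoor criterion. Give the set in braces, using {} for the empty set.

{}

Variables eligible for adjustment (non-descendants of B, excluding B and A): {K, M}.
Backdoor paths from B to A:
  P1: B <- K -> M -> T -> V <- A
  P2: B <- K -> M -> W <- A
  P3: B <- K -> W <- A
  P4: B <- K -> W <- M -> T -> V <- A
Each backdoor path contains an unconditioned collider, so every path is already blocked with the empty conditioning set:
  P1: blocked at collider V (neither it nor any descendant is in the conditioning set).
  P2: blocked at collider W (neither it nor any descendant is in the conditioning set).
  P3: blocked at collider W (neither it nor any descendant is in the conditioning set).
  P4: blocked at collider W (neither it nor any descendant is in the conditioning set).
The empty set is therefore the unique smallest valid set.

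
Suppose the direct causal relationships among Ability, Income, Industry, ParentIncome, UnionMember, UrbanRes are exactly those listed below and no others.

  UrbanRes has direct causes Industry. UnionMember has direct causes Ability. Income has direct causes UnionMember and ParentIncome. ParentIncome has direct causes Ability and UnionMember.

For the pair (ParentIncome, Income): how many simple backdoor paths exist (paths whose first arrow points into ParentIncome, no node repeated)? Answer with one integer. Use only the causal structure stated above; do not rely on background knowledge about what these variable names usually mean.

A backdoor path from ParentIncome to Income is any simple undirected path whose first edge points into ParentIncome (i.e. leaves ParentIncome via a parent).
Parents of ParentIncome: {Ability, UnionMember}.
Enumerating:
  P1: ParentIncome <- Ability -> UnionMember -> Income
  P2: ParentIncome <- UnionMember -> Income
That exhausts the simple backdoor paths. Count: 2.

2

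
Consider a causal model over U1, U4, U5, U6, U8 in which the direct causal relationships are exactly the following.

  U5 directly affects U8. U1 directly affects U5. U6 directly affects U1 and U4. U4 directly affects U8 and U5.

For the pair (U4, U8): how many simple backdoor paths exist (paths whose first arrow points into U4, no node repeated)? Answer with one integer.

1

A backdoor path from U4 to U8 is any simple undirected path whose first edge points into U4 (i.e. leaves U4 via a parent).
Parents of U4: {U6}.
Enumerating:
  P1: U4 <- U6 -> U1 -> U5 -> U8
That exhausts the simple backdoor paths. Count: 1.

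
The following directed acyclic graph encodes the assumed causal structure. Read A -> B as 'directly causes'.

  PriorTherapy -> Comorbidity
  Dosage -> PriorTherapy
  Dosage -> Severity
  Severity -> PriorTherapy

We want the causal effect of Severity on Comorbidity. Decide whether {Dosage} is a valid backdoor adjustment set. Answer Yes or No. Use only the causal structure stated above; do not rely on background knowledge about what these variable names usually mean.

Backdoor paths from Severity to Comorbidity (paths whose first edge points into Severity):
  P1: Severity <- Dosage -> PriorTherapy -> Comorbidity
Condition 1 (no descendant of Severity in the set): holds — descendants of Severity are {Comorbidity, PriorTherapy}; none are in {Dosage}.
Condition 2 (every backdoor path blocked by {Dosage}):
  P1: blocked at fork node Dosage ∈ conditioning set.
{Dosage} satisfies the backdoor criterion.

Yes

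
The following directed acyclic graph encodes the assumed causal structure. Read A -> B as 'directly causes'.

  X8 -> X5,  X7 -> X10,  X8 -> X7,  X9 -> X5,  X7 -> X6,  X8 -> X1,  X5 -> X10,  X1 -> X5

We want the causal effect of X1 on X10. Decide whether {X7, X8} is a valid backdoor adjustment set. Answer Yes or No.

Yes

Backdoor paths from X1 to X10 (paths whose first edge points into X1):
  P1: X1 <- X8 -> X7 -> X10
  P2: X1 <- X8 -> X5 -> X10
Condition 1 (no descendant of X1 in the set): holds — descendants of X1 are {X10, X5}; none are in {X7, X8}.
Condition 2 (every backdoor path blocked by {X7, X8}):
  P1: blocked at fork node X8 ∈ conditioning set.
  P2: blocked at fork node X8 ∈ conditioning set.
{X7, X8} satisfies the backdoor criterion.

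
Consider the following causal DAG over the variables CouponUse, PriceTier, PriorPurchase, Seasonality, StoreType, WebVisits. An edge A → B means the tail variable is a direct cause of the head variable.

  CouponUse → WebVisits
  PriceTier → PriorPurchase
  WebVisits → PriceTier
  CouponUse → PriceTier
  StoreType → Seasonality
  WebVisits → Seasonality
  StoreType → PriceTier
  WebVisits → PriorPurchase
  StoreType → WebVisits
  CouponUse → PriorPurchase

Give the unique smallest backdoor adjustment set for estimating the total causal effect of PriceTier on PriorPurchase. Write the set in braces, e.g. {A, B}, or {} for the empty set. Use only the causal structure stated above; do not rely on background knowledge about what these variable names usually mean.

{CouponUse, WebVisits}

Variables eligible for adjustment (non-descendants of PriceTier, excluding PriceTier and PriorPurchase): {CouponUse, Seasonality, StoreType, WebVisits}.
Backdoor paths from PriceTier to PriorPurchase:
  P1: PriceTier <- CouponUse -> WebVisits -> PriorPurchase
  P2: PriceTier <- CouponUse -> PriorPurchase
  P3: PriceTier <- StoreType -> WebVisits <- CouponUse -> PriorPurchase
  P4: PriceTier <- StoreType -> WebVisits -> PriorPurchase
  P5: PriceTier <- StoreType -> Seasonality <- WebVisits <- CouponUse -> PriorPurchase
  P6: PriceTier <- StoreType -> Seasonality <- WebVisits -> PriorPurchase
  P7: PriceTier <- WebVisits <- CouponUse -> PriorPurchase
  P8: PriceTier <- WebVisits -> PriorPurchase
The empty set is not sufficient: P1 (PriceTier <- CouponUse -> WebVisits -> PriorPurchase) has no collider blocking it and no conditioned non-collider, so it is open.
Try {CouponUse, WebVisits}:
  P1: blocked at fork node CouponUse ∈ conditioning set.
  P2: blocked at fork node CouponUse ∈ conditioning set.
  P3: blocked at fork node CouponUse ∈ conditioning set.
  P4: blocked at chain node WebVisits ∈ conditioning set.
  P5: blocked at collider Seasonality (neither it nor any descendant is in the conditioning set).
  P6: blocked at collider Seasonality (neither it nor any descendant is in the conditioning set).
  P7: blocked at chain node WebVisits ∈ conditioning set.
  P8: blocked at fork node WebVisits ∈ conditioning set.
{CouponUse, WebVisits} contains no descendant of PriceTier and blocks every backdoor path.
Every element of {CouponUse, WebVisits} is needed (dropping CouponUse leaves P2 open; dropping WebVisits leaves P4 open), so no proper subset is valid.
Among all size-2 subsets of the eligible variables, only {CouponUse, WebVisits} blocks every backdoor path, so it is the unique smallest valid adjustment set.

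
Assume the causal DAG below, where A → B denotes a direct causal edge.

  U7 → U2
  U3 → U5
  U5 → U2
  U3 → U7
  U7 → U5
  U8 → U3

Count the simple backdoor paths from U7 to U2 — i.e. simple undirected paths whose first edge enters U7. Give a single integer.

1

A backdoor path from U7 to U2 is any simple undirected path whose first edge points into U7 (i.e. leaves U7 via a parent).
Parents of U7: {U3}.
Enumerating:
  P1: U7 <- U3 -> U5 -> U2
That exhausts the simple backdoor paths. Count: 1.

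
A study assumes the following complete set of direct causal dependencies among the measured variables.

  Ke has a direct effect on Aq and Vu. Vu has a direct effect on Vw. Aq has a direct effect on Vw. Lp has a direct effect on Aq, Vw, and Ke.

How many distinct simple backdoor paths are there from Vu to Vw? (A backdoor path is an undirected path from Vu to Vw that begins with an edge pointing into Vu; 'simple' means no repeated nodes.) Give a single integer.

A backdoor path from Vu to Vw is any simple undirected path whose first edge points into Vu (i.e. leaves Vu via a parent).
Parents of Vu: {Ke}.
Enumerating:
  P1: Vu <- Ke <- Lp -> Aq -> Vw
  P2: Vu <- Ke <- Lp -> Vw
  P3: Vu <- Ke -> Aq <- Lp -> Vw
  P4: Vu <- Ke -> Aq -> Vw
That exhausts the simple backdoor paths. Count: 4.

4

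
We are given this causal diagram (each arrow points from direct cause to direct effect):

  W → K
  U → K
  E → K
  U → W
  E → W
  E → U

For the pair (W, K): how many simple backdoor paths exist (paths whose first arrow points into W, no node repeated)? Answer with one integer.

A backdoor path from W to K is any simple undirected path whose first edge points into W (i.e. leaves W via a parent).
Parents of W: {E, U}.
Enumerating:
  P1: W <- E -> U -> K
  P2: W <- E -> K
  P3: W <- U <- E -> K
  P4: W <- U -> K
That exhausts the simple backdoor paths. Count: 4.

4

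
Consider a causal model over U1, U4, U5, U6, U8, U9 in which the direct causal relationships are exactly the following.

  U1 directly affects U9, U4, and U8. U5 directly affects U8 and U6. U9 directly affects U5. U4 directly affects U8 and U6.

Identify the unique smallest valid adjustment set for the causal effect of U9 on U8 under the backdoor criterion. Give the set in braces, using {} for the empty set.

{U1}

Variables eligible for adjustment (non-descendants of U9, excluding U9 and U8): {U1, U4}.
Backdoor paths from U9 to U8:
  P1: U9 <- U1 -> U4 -> U6 <- U5 -> U8
  P2: U9 <- U1 -> U4 -> U8
  P3: U9 <- U1 -> U8
The empty set is not sufficient: P2 (U9 <- U1 -> U4 -> U8) has no collider blocking it and no conditioned non-collider, so it is open.
Try {U1}:
  P1: blocked at fork node U1 ∈ conditioning set.
  P2: blocked at fork node U1 ∈ conditioning set.
  P3: blocked at fork node U1 ∈ conditioning set.
{U1} contains no descendant of U9 and blocks every backdoor path.
No other singleton works — e.g. {U4} leaves P3 open — so {U1} is the unique smallest valid adjustment set.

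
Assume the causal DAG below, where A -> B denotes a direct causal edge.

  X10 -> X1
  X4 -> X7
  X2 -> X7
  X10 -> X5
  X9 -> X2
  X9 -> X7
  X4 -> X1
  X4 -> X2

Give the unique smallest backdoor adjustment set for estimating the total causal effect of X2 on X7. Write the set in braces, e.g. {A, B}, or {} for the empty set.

Variables eligible for adjustment (non-descendants of X2, excluding X2 and X7): {X1, X10, X4, X5, X9}.
Backdoor paths from X2 to X7:
  P1: X2 <- X4 -> X7
  P2: X2 <- X9 -> X7
The empty set is not sufficient: P1 (X2 <- X4 -> X7) has no collider blocking it and no conditioned non-collider, so it is open.
Try {X4, X9}:
  P1: blocked at fork node X4 ∈ conditioning set.
  P2: blocked at fork node X9 ∈ conditioning set.
{X4, X9} contains no descendant of X2 and blocks every backdoor path.
Every element of {X4, X9} is needed (dropping X4 leaves P1 open; dropping X9 leaves P2 open), so no proper subset is valid.
Among all size-2 subsets of the eligible variables, only {X4, X9} blocks every backdoor path, so it is the unique smallest valid adjustment set.

{X4, X9}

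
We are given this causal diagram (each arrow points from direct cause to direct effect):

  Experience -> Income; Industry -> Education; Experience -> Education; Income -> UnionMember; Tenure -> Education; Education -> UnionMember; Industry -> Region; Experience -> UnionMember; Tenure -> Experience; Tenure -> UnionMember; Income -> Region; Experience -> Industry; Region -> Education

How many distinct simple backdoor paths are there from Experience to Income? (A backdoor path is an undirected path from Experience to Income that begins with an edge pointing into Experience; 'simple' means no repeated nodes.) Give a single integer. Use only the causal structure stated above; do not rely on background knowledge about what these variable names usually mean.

6

A backdoor path from Experience to Income is any simple undirected path whose first edge points into Experience (i.e. leaves Experience via a parent).
Parents of Experience: {Tenure}.
Enumerating:
  P1: Experience <- Tenure -> Education <- Industry -> Region <- Income
  P2: Experience <- Tenure -> Education <- Region <- Income
  P3: Experience <- Tenure -> Education -> UnionMember <- Income
  P4: Experience <- Tenure -> UnionMember <- Income
  P5: Experience <- Tenure -> UnionMember <- Education <- Industry -> Region <- Income
  P6: Experience <- Tenure -> UnionMember <- Education <- Region <- Income
That exhausts the simple backdoor paths. Count: 6.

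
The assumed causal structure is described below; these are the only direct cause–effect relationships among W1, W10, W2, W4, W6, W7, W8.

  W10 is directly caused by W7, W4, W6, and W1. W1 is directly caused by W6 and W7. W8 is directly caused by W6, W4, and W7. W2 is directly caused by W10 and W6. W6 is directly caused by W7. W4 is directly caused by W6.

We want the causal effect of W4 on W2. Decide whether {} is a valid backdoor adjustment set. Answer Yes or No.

Backdoor paths from W4 to W2 (paths whose first edge points into W4):
  P1: W4 <- W6 <- W7 -> W1 -> W10 -> W2
  P2: W4 <- W6 <- W7 -> W10 -> W2
  P3: W4 <- W6 -> W1 <- W7 -> W10 -> W2
  P4: W4 <- W6 -> W1 -> W10 -> W2
  P5: W4 <- W6 -> W10 -> W2
  P6: W4 <- W6 -> W8 <- W7 -> W1 -> W10 -> W2
  P7: W4 <- W6 -> W8 <- W7 -> W10 -> W2
  P8: W4 <- W6 -> W2
Condition 1 (no descendant of W4 in the set): holds — descendants of W4 are {W10, W2, W8}; none are in {}.
Condition 2 (every backdoor path blocked by {}):
  P1: open — no interior node is in the conditioning set.
  P2: open — no interior node is in the conditioning set.
  P3: blocked at collider W1 (neither it nor any descendant is in the conditioning set).
  P4: open — no interior node is in the conditioning set.
  P5: open — no interior node is in the conditioning set.
  P6: blocked at collider W8 (neither it nor any descendant is in the conditioning set).
  P7: blocked at collider W8 (neither it nor any descendant is in the conditioning set).
  P8: open — no interior node is in the conditioning set.
{} does not satisfy the backdoor criterion.

No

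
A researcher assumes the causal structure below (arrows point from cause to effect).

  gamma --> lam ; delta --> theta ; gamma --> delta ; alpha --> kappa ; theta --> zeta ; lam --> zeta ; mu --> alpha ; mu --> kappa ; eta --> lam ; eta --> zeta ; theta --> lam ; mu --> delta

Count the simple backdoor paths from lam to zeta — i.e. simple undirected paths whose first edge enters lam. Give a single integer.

3

A backdoor path from lam to zeta is any simple undirected path whose first edge points into lam (i.e. leaves lam via a parent).
Parents of lam: {eta, gamma, theta}.
Enumerating:
  P1: lam <- gamma -> delta -> theta -> zeta
  P2: lam <- eta -> zeta
  P3: lam <- theta -> zeta
That exhausts the simple backdoor paths. Count: 3.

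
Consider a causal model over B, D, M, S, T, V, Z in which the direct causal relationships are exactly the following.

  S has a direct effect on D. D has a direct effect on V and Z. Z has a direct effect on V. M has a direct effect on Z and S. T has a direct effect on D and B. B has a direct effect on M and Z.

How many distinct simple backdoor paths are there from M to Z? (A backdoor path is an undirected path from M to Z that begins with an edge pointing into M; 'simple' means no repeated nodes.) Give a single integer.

A backdoor path from M to Z is any simple undirected path whose first edge points into M (i.e. leaves M via a parent).
Parents of M: {B}.
Enumerating:
  P1: M <- B <- T -> D -> Z
  P2: M <- B <- T -> D -> V <- Z
  P3: M <- B -> Z
That exhausts the simple backdoor paths. Count: 3.

3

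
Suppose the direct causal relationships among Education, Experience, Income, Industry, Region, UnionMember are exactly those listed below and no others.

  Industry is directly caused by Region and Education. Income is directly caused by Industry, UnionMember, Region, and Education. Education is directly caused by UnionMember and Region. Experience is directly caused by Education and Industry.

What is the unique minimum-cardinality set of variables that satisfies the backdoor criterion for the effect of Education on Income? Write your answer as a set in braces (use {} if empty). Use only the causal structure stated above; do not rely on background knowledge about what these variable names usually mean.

{Region, UnionMember}

Variables eligible for adjustment (non-descendants of Education, excluding Education and Income): {Region, UnionMember}.
Backdoor paths from Education to Income:
  P1: Education <- UnionMember -> Income
  P2: Education <- Region -> Industry -> Income
  P3: Education <- Region -> Income
The empty set is not sufficient: P1 (Education <- UnionMember -> Income) has no collider blocking it and no conditioned non-collider, so it is open.
Try {Region, UnionMember}:
  P1: blocked at fork node UnionMember ∈ conditioning set.
  P2: blocked at fork node Region ∈ conditioning set.
  P3: blocked at fork node Region ∈ conditioning set.
{Region, UnionMember} contains no descendant of Education and blocks every backdoor path.
Every element of {Region, UnionMember} is needed (dropping Region leaves P2 open; dropping UnionMember leaves P1 open), so no proper subset is valid.
Among all size-2 subsets of the eligible variables, only {Region, UnionMember} blocks every backdoor path, so it is the unique smallest valid adjustment set.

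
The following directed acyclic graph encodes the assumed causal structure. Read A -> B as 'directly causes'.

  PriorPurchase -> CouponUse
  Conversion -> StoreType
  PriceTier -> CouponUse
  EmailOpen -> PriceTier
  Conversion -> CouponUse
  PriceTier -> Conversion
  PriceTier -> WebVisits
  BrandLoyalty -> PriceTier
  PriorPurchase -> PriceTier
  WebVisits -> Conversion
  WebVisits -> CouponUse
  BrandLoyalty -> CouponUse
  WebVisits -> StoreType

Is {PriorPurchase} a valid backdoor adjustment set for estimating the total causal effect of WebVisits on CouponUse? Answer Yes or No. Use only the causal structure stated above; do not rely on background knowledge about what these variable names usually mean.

Backdoor paths from WebVisits to CouponUse (paths whose first edge points into WebVisits):
  P1: WebVisits <- PriceTier <- PriorPurchase -> CouponUse
  P2: WebVisits <- PriceTier <- BrandLoyalty -> CouponUse
  P3: WebVisits <- PriceTier -> Conversion -> CouponUse
  P4: WebVisits <- PriceTier -> CouponUse
Condition 1 (no descendant of WebVisits in the set): holds — descendants of WebVisits are {Conversion, CouponUse, StoreType}; none are in {PriorPurchase}.
Condition 2 (every backdoor path blocked by {PriorPurchase}):
  P1: blocked at fork node PriorPurchase ∈ conditioning set.
  P2: open — no interior node is in the conditioning set.
  P3: open — no interior node is in the conditioning set.
  P4: open — no interior node is in the conditioning set.
{PriorPurchase} does not satisfy the backdoor criterion.

No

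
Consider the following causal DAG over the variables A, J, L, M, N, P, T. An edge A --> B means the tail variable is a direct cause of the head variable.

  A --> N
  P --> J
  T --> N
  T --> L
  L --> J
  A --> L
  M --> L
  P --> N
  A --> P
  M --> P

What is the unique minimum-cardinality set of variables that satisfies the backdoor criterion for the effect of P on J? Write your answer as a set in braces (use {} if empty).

Variables eligible for adjustment (non-descendants of P, excluding P and J): {A, L, M, T}.
Backdoor paths from P to J:
  P1: P <- A -> N <- T -> L -> J
  P2: P <- A -> L -> J
  P3: P <- M -> L -> J
The empty set is not sufficient: P2 (P <- A -> L -> J) has no collider blocking it and no conditioned non-collider, so it is open.
Try {L}:
  P1: blocked at collider N (neither it nor any descendant is in the conditioning set).
  P2: blocked at chain node L ∈ conditioning set.
  P3: blocked at chain node L ∈ conditioning set.
{L} contains no descendant of P and blocks every backdoor path.
No other singleton works — e.g. {T} leaves P2 open — so {L} is the unique smallest valid adjustment set.

{L}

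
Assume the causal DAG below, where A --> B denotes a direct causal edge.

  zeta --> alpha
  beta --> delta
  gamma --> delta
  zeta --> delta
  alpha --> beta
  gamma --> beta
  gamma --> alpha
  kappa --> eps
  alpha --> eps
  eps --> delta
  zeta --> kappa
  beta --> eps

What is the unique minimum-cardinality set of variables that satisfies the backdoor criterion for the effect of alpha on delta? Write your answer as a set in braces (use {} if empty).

Variables eligible for adjustment (non-descendants of alpha, excluding alpha and delta): {gamma, kappa, zeta}.
Backdoor paths from alpha to delta:
  P1: alpha <- zeta -> kappa -> eps <- beta <- gamma -> delta
  P2: alpha <- zeta -> kappa -> eps <- beta -> delta
  P3: alpha <- zeta -> kappa -> eps -> delta
  P4: alpha <- zeta -> delta
  P5: alpha <- gamma -> beta -> eps <- kappa <- zeta -> delta
  P6: alpha <- gamma -> beta -> eps -> delta
  P7: alpha <- gamma -> beta -> delta
  P8: alpha <- gamma -> delta
The empty set is not sufficient: P3 (alpha <- zeta -> kappa -> eps -> delta) has no collider blocking it and no conditioned non-collider, so it is open.
Try {gamma, zeta}:
  P1: blocked at fork node zeta ∈ conditioning set.
  P2: blocked at fork node zeta ∈ conditioning set.
  P3: blocked at fork node zeta ∈ conditioning set.
  P4: blocked at fork node zeta ∈ conditioning set.
  P5: blocked at fork node gamma ∈ conditioning set.
  P6: blocked at fork node gamma ∈ conditioning set.
  P7: blocked at fork node gamma ∈ conditioning set.
  P8: blocked at fork node gamma ∈ conditioning set.
{gamma, zeta} contains no descendant of alpha and blocks every backdoor path.
Every element of {gamma, zeta} is needed (dropping gamma leaves P6 open; dropping zeta leaves P3 open), so no proper subset is valid.
Among all size-2 subsets of the eligible variables, only {gamma, zeta} blocks every backdoor path, so it is the unique smallest valid adjustment set.

{gamma, zeta}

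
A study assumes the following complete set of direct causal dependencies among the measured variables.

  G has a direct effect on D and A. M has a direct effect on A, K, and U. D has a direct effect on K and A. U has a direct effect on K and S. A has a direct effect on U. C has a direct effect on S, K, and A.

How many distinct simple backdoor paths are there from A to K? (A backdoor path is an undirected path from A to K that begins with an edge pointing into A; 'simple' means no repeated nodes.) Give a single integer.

8

A backdoor path from A to K is any simple undirected path whose first edge points into A (i.e. leaves A via a parent).
Parents of A: {C, D, G, M}.
Enumerating:
  P1: A <- G -> D -> K
  P2: A <- M -> U -> K
  P3: A <- M -> U -> S <- C -> K
  P4: A <- M -> K
  P5: A <- D -> K
  P6: A <- C -> K
  P7: A <- C -> S <- U <- M -> K
  P8: A <- C -> S <- U -> K
That exhausts the simple backdoor paths. Count: 8.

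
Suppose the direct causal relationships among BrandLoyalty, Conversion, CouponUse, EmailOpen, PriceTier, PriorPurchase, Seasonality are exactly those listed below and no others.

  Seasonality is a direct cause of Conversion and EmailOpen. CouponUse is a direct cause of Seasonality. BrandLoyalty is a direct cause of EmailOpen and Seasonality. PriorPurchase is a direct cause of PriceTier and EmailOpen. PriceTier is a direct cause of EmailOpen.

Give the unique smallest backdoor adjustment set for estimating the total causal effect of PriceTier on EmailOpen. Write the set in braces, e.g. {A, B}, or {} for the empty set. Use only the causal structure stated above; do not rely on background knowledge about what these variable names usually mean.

{PriorPurchase}

Variables eligible for adjustment (non-descendants of PriceTier, excluding PriceTier and EmailOpen): {BrandLoyalty, Conversion, CouponUse, PriorPurchase, Seasonality}.
Backdoor paths from PriceTier to EmailOpen:
  P1: PriceTier <- PriorPurchase -> EmailOpen
The empty set is not sufficient: P1 (PriceTier <- PriorPurchase -> EmailOpen) has no collider blocking it and no conditioned non-collider, so it is open.
Try {PriorPurchase}:
  P1: blocked at fork node PriorPurchase ∈ conditioning set.
{PriorPurchase} contains no descendant of PriceTier and blocks every backdoor path.
No other singleton works — e.g. {CouponUse} leaves P1 open — so {PriorPurchase} is the unique smallest valid adjustment set.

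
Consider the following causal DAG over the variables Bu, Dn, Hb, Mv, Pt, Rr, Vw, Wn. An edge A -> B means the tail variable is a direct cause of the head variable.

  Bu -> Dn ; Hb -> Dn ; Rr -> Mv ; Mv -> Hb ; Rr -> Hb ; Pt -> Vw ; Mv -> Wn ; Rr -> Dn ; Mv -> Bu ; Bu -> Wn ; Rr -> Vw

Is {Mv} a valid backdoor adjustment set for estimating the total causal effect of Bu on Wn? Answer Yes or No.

Backdoor paths from Bu to Wn (paths whose first edge points into Bu):
  P1: Bu <- Mv -> Wn
Condition 1 (no descendant of Bu in the set): holds — descendants of Bu are {Dn, Wn}; none are in {Mv}.
Condition 2 (every backdoor path blocked by {Mv}):
  P1: blocked at fork node Mv ∈ conditioning set.
{Mv} satisfies the backdoor criterion.

Yes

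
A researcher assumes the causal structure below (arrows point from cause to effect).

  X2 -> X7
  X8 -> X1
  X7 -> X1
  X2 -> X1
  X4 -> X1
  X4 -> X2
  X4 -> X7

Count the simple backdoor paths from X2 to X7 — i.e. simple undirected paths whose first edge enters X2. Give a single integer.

2

A backdoor path from X2 to X7 is any simple undirected path whose first edge points into X2 (i.e. leaves X2 via a parent).
Parents of X2: {X4}.
Enumerating:
  P1: X2 <- X4 -> X7
  P2: X2 <- X4 -> X1 <- X7
That exhausts the simple backdoor paths. Count: 2.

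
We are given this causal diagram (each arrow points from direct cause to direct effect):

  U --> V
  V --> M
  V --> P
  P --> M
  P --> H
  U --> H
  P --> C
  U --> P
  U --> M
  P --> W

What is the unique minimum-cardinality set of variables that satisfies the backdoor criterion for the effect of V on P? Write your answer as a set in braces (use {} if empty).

{U}

Variables eligible for adjustment (non-descendants of V, excluding V and P): {U}.
Backdoor paths from V to P:
  P1: V <- U -> P
  P2: V <- U -> H <- P
  P3: V <- U -> M <- P
The empty set is not sufficient: P1 (V <- U -> P) has no collider blocking it and no conditioned non-collider, so it is open.
Try {U}:
  P1: blocked at fork node U ∈ conditioning set.
  P2: blocked at fork node U ∈ conditioning set.
  P3: blocked at fork node U ∈ conditioning set.
{U} contains no descendant of V and blocks every backdoor path.
{U} is the unique smallest valid adjustment set.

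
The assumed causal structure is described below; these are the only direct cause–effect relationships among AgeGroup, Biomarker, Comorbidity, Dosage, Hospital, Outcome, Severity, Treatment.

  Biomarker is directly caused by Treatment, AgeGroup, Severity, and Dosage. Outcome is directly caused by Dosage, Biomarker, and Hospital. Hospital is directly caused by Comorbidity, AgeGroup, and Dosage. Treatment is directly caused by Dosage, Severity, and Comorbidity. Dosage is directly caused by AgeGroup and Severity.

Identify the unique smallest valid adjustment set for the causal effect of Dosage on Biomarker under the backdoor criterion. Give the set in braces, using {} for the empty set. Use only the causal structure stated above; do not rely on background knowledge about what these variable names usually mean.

{AgeGroup, Severity}

Variables eligible for adjustment (non-descendants of Dosage, excluding Dosage and Biomarker): {AgeGroup, Comorbidity, Severity}.
Backdoor paths from Dosage to Biomarker:
  P1: Dosage <- Severity -> Treatment <- Comorbidity -> Hospital <- AgeGroup -> Biomarker
  P2: Dosage <- Severity -> Treatment <- Comorbidity -> Hospital -> Outcome <- Biomarker
  P3: Dosage <- Severity -> Treatment -> Biomarker
  P4: Dosage <- Severity -> Biomarker
  P5: Dosage <- AgeGroup -> Biomarker
  P6: Dosage <- AgeGroup -> Hospital <- Comorbidity -> Treatment <- Severity -> Biomarker
  P7: Dosage <- AgeGroup -> Hospital <- Comorbidity -> Treatment -> Biomarker
  P8: Dosage <- AgeGroup -> Hospital -> Outcome <- Biomarker
The empty set is not sufficient: P3 (Dosage <- Severity -> Treatment -> Biomarker) has no collider blocking it and no conditioned non-collider, so it is open.
Try {AgeGroup, Severity}:
  P1: blocked at fork node Severity ∈ conditioning set.
  P2: blocked at fork node Severity ∈ conditioning set.
  P3: blocked at fork node Severity ∈ conditioning set.
  P4: blocked at fork node Severity ∈ conditioning set.
  P5: blocked at fork node AgeGroup ∈ conditioning set.
  P6: blocked at fork node AgeGroup ∈ conditioning set.
  P7: blocked at fork node AgeGroup ∈ conditioning set.
  P8: blocked at fork node AgeGroup ∈ conditioning set.
{AgeGroup, Severity} contains no descendant of Dosage and blocks every backdoor path.
Every element of {AgeGroup, Severity} is needed (dropping AgeGroup leaves P5 open; dropping Severity leaves P3 open), so no proper subset is valid.
Among all size-2 subsets of the eligible variables, only {AgeGroup, Severity} blocks every backdoor path, so it is the unique smallest valid adjustment set.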